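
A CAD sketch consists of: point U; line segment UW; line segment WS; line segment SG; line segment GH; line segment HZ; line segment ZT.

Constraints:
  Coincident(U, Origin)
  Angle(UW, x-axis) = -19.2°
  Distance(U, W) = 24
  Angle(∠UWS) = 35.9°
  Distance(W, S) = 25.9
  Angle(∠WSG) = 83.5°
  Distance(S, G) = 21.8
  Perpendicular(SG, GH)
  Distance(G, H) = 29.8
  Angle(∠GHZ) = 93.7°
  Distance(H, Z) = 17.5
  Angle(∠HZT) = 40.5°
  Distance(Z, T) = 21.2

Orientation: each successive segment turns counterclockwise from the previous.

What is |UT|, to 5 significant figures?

12.309

U is at the origin; UW runs at -19.2° with length 24.0, so W = (22.665, -7.8928). ∠UWS = 35.9° gives WS at 124.90° from the x-axis; with |WS| = 25.9, S = (7.8465, 13.349). ∠WSG = 83.5° gives SG at -138.60° from the x-axis; with |SG| = 21.8, G = (-8.5060, -1.0675). SG ⟂ GH, so GH runs at -48.600°; with |GH| = 29.8, H = (11.201, -23.421). ∠GHZ = 93.7° gives HZ at 37.700° from the x-axis; with |HZ| = 17.5, Z = (25.048, -12.719). ∠HZT = 40.5° gives ZT at 177.20° from the x-axis; with |ZT| = 21.2, T = (3.8728, -11.683). Then |UT| = |T − U| = 12.309.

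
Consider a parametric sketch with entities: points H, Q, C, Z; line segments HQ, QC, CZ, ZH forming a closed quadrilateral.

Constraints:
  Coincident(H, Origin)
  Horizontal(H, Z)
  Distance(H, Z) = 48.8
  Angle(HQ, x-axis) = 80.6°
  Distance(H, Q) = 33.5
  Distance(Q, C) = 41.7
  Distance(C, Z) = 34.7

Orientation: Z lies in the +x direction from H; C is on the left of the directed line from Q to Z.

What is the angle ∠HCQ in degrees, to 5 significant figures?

34.113°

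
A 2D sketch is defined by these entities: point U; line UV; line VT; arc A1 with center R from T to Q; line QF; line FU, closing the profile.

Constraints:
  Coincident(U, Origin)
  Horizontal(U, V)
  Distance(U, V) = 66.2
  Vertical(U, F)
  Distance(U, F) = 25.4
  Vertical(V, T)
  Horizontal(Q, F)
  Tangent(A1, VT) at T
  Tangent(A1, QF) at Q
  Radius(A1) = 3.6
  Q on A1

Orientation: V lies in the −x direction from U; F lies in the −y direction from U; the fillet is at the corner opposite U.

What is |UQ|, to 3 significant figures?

67.6

The virtual corner opposite U is at (-66.2, -25.4). Tangency of A1 to VT means the radius RT is perpendicular to VT and tangency of A1 to QF means the radius RQ is perpendicular to QF, with radius 3.6, so the center R sits 3.6 in from both sides at R = (-62.6, -21.8). That places the tangent points at T = (-66.2, -21.8) on VT and Q = (-62.6, -25.4) on QF. Then |UQ| = |Q − U| = 67.6.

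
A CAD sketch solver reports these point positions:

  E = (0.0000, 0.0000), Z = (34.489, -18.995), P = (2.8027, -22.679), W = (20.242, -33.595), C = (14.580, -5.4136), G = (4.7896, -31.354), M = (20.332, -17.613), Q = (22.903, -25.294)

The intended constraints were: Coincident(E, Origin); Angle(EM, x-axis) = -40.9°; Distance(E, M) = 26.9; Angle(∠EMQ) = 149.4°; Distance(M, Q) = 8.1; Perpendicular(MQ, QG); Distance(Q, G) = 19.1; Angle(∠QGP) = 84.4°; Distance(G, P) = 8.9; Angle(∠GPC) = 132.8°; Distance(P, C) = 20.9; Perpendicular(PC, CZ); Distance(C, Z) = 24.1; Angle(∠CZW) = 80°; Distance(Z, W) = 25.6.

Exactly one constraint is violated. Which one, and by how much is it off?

Distance(Z, W) = 25.6 — off by 5.20.

E = (0.00, 0.00) ✓; EM at -40.90° ✓; |EM| = 26.90 ✓; ∠EMQ = 149.4° ✓; |MQ| = 8.100 ✓; ∠(MQ, QG) = 90.01° ✓; |QG| = 19.10 ✓; ∠QGP = 84.40° ✓; |GP| = 8.900 ✓; ∠GPC = 132.8° ✓; |PC| = 20.90 ✓; ∠(PC, CZ) = 90.00° ✓; |CZ| = 24.10 ✓; ∠CZW = 80.00° ✓; |ZW| = 20.40 ✗.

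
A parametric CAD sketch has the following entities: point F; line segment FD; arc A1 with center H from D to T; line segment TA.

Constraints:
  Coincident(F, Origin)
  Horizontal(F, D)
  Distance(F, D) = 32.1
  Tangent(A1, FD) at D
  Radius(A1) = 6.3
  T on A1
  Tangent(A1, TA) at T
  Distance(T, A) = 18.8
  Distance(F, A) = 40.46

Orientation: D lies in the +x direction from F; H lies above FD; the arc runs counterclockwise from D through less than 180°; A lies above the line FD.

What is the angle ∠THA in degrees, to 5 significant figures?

71.474°

Checks: ∠(HD, DF) = 90.00° ✓; |HD| = 6.300 ✓; |HT| = 6.300 ✓; ∠(HT, TA) = 90.00° ✓; |TA| = 18.80 ✓; |FA| = 40.46 ✓.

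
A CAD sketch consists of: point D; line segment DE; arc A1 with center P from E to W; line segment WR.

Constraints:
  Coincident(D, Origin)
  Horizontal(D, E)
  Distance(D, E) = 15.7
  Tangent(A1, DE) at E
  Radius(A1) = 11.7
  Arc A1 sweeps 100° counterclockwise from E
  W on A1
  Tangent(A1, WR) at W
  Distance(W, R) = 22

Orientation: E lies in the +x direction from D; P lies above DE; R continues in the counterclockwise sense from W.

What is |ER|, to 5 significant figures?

36.226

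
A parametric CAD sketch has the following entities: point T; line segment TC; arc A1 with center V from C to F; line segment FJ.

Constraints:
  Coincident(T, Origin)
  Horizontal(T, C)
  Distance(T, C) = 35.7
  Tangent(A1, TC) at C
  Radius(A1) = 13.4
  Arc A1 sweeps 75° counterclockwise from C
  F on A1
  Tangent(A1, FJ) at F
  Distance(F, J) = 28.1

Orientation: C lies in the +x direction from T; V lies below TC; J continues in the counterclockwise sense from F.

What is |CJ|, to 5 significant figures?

42.228

T is at the origin; TC is horizontal with |TC| = 35.7 and C on the +x side, so C = (35.700, 0.0000). A1 meets TC tangentially, so VC is at right angles to TC, so V = C + (0, -13.4) = (35.700, -13.400). On A1, C sits at bearing 90° from V; a 75° counterclockwise sweep puts F at bearing 165°, so F = V + 13.4·(cos 165°, sin 165°) = (22.757, -9.9318). Since A1 is tangent to FJ there, VF ⟂ FJ, so FJ runs along (−sin 165°, cos 165°); with |FJ| = 28.1, J = (15.484, -37.074). Then |CJ| = |J − C| = 42.228.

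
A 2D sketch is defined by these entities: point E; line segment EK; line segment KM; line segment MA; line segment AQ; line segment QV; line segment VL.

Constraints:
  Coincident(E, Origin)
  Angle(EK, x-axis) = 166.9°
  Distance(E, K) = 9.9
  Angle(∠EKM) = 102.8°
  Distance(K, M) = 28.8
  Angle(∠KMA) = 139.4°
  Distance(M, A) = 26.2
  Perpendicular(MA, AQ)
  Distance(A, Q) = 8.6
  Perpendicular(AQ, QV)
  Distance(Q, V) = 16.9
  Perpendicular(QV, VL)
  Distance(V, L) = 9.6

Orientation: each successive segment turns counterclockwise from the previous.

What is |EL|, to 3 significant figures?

39.0

E is at the origin; EK runs at 166.9° with length 9.9, so K = (-9.64, 2.24). ∠EKM = 102.8° gives KM at -116° from the x-axis; with |KM| = 28.8, M = (-22.2, -23.7). ∠KMA = 139.4° gives MA at -75.3° from the x-axis; with |MA| = 26.2, A = (-15.6, -49.0). The perpendicularity gives AQ at right angles to MA, so AQ runs at 14.7°; with |AQ| = 8.6, Q = (-7.26, -46.8). The perpendicularity gives QV at right angles to AQ, so QV runs at 105°; with |QV| = 16.9, V = (-11.5, -30.5). QV is perpendicular to VL, so VL runs at -165°; with |VL| = 9.6, L = (-20.8, -32.9). Then |EL| = |L − E| = 39.0.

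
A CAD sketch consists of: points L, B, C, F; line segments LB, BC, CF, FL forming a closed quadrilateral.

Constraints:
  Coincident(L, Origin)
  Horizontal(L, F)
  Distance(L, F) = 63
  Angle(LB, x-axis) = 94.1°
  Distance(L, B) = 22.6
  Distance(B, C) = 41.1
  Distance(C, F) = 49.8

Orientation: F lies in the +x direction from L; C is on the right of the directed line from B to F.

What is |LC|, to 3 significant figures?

21.4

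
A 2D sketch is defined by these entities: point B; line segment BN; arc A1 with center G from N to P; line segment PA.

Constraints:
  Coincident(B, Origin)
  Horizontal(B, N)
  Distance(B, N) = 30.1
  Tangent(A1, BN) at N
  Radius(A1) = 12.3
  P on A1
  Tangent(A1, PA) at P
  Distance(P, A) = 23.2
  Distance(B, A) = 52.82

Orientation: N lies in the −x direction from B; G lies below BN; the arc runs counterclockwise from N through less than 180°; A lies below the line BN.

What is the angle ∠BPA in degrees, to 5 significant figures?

97.056°

Checks: ∠(GN, NB) = 90.00° ✓; |GN| = 12.30 ✓; |GP| = 12.30 ✓; ∠(GP, PA) = 90.00° ✓; |PA| = 23.20 ✓; |BA| = 52.82 ✓.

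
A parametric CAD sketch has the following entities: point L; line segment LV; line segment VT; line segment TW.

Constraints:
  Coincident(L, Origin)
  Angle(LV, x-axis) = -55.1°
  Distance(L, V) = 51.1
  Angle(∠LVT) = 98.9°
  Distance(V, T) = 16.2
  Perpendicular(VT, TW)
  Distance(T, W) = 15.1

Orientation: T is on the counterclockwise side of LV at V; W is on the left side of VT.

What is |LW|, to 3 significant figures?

42.8

L is at the origin; LV runs at -55.1° with length 51.1, so V = 51.1·(cos -55.1°, sin -55.1°) = (29.2, -41.9). ∠LVT = 98.9°, so VT runs at -55.1° + (180° − 98.9°) = 26.0° from the x-axis; with |VT| = 16.2, T = V + 16.2·(cos 26.0°, sin 26.0°) = (43.8, -34.8). The perpendicularity gives TW at right angles to VT; with |TW| = 15.1 on the left of VT, W = T + 15.1·(-0.438, 0.899) = (37.2, -21.2). Then |LW| = |W − L| = 42.8.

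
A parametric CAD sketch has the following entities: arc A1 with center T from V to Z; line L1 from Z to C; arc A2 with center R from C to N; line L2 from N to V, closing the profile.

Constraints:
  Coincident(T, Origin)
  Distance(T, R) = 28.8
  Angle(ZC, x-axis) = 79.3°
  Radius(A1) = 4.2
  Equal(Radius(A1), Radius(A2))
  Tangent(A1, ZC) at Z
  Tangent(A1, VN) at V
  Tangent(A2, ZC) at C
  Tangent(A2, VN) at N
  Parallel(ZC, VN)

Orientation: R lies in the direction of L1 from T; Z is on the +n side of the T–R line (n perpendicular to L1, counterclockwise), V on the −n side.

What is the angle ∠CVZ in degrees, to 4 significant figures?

73.74°

The slot axis is L1's direction at 79.3°, so u = (cos 79.3°, sin 79.3°) = (0.1857, 0.9826) and n = (−sin 79.3°, cos 79.3°) = (-0.9826, 0.1857). T is at the origin and R lies 28.8 along u from T, so R = 28.8·u = (5.347, 28.30). Tangency of A1 to both parallel lines with radius 4.2 puts Z and V at T ± 4.2·n: Z = (-4.127, 0.7798), V = (4.127, -0.7798). Equal radii place C and N the same way about R: C = R + 4.2·n = (1.220, 29.08), N = R − 4.2·n = (9.474, 27.52). Then cos ∠CVZ = VC·VZ / (|VC||VZ|), giving 73.74°.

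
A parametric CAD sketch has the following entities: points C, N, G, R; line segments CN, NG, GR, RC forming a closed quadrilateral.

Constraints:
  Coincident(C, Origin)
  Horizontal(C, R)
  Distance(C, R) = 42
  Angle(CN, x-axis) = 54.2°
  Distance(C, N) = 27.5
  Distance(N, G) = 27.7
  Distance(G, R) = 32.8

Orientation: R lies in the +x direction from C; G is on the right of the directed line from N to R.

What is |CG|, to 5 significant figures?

10.581

C is at the origin; C and R share the same y with |CR| = 42.0 and R in +x, so R = (42.0, 0). CN runs at 54.2° with |CN| = 27.5, so N = (16.086, 22.304). G is determined by |NG| = 27.7 and |GR| = 32.8 together: it lies at the intersection of circle(N, 27.7) and circle(R, 32.8). With |NR| = 34.191, the foot of the radical line on NR is 12.583 from N and the perpendicular offset is √(27.7² − 12.583²) = 24.677. Taking the right-of-NR solution: G = (9.5252, -4.6075).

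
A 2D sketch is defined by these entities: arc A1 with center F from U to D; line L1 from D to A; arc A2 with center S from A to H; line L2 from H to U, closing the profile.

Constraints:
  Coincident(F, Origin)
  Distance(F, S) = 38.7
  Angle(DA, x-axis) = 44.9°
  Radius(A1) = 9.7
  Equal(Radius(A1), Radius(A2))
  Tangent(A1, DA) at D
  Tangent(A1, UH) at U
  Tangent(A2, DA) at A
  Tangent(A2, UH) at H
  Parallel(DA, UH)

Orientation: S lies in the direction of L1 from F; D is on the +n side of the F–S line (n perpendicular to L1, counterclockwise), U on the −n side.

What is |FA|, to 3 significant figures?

39.9

The slot axis is L1's direction at 44.9°, so u = (cos 44.9°, sin 44.9°) = (0.708, 0.706) and n = (−sin 44.9°, cos 44.9°) = (-0.706, 0.708). F is at the origin and S lies 38.7 along u from F, so S = 38.7·u = (27.4, 27.3). Tangency of A1 to both parallel lines with radius 9.7 puts D and U at F ± 9.7·n: D = (-6.85, 6.87), U = (6.85, -6.87). Equal radii place A and H the same way about S: A = S + 9.7·n = (20.6, 34.2), H = S − 9.7·n = (34.3, 20.4). Then |FA| = |A − F| = 39.9.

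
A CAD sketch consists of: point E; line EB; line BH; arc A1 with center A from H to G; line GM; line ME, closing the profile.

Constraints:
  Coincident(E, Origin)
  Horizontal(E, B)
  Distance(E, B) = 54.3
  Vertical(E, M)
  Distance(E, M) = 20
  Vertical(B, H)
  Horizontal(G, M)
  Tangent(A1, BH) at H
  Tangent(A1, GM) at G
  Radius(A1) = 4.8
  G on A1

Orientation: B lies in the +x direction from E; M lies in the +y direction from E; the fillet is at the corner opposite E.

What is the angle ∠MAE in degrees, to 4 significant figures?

22.61°

E and M share the same x with |EM| = 20.0 and M on the +y side, so M = (0.000, 20.00). The virtual corner opposite E is at (54.30, 20.00). Since A1 is tangent to BH there, AH ⟂ BH and since A1 is tangent to GM there, AG ⟂ GM, with radius 4.8, so the center A sits 4.8 in from both sides at A = (49.50, 15.20). Then cos ∠MAE = AM·AE / (|AM||AE|), giving 22.61°.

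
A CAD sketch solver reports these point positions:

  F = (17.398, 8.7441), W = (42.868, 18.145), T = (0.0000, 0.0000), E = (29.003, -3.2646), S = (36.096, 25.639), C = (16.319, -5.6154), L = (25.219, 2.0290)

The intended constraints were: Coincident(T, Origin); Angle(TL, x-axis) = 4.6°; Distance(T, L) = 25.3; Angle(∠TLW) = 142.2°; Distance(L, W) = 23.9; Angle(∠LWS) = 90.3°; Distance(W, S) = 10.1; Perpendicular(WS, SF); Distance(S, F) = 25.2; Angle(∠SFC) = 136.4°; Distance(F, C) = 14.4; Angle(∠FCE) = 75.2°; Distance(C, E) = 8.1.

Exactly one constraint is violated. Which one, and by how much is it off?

Distance(C, E) = 8.1 — off by 4.80.

T = (0.00, 0.00) ✓; TL at 4.600° ✓; |TL| = 25.30 ✓; ∠TLW = 142.2° ✓; |LW| = 23.90 ✓; ∠LWS = 90.30° ✓; |WS| = 10.10 ✓; ∠(WS, SF) = 90.00° ✓; |SF| = 25.20 ✓; ∠SFC = 136.4° ✓; |FC| = 14.40 ✓; ∠FCE = 75.20° ✓; |CE| = 12.90 ✗.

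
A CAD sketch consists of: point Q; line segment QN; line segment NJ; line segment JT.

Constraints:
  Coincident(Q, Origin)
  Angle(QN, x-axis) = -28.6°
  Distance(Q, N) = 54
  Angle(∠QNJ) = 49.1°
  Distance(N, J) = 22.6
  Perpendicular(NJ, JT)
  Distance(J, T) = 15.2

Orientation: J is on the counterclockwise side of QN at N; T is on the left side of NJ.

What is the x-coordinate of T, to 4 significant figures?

27.75

Q is at the origin; QN runs at -28.6° with length 54.0, so N = 54.0·(cos -28.6°, sin -28.6°) = (47.41, -25.85). ∠QNJ = 49.1°, so NJ runs at -28.6° + (180° − 49.1°) = 102.3° from the x-axis; with |NJ| = 22.6, J = N + 22.6·(cos 102.3°, sin 102.3°) = (42.60, -3.768). NJ is perpendicular to JT; with |JT| = 15.2 on the left of NJ, T = J + 15.2·(-0.9770, -0.2130) = (27.75, -7.006). So T.x = 27.75.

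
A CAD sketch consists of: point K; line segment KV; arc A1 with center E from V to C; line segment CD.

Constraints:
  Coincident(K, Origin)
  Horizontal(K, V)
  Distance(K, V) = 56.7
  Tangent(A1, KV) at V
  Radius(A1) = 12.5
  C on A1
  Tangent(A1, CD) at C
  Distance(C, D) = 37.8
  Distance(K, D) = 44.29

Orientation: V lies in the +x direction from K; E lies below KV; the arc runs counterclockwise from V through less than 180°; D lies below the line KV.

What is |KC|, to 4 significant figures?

46.71

Checks: K = (0.00, 0.00) ✓; |KV| = 56.70 ✓; |EC| = 12.50 ✓; ∠(EC, CD) = 90.00° ✓; |CD| = 37.80 ✓; |KD| = 44.29 ✓.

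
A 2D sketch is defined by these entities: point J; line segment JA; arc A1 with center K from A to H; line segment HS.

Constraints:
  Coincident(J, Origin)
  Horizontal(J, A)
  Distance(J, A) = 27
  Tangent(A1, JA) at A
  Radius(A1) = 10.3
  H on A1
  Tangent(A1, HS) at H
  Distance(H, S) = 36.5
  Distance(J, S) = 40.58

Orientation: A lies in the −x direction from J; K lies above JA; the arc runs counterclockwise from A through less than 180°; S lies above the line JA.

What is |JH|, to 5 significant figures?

18.600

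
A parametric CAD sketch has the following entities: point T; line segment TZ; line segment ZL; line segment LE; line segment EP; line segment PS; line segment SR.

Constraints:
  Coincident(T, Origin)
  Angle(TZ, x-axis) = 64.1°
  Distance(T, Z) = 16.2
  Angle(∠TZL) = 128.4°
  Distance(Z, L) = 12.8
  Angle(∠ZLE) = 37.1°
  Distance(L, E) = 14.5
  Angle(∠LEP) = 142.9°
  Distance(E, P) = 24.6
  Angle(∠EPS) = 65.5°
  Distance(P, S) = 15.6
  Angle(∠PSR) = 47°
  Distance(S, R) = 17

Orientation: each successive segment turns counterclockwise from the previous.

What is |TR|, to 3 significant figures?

2.46

T is at the origin; TZ runs at 64.1° with length 16.2, so Z = (7.08, 14.6). ∠TZL = 128.4° gives ZL at 116° from the x-axis; with |ZL| = 12.8, L = (1.53, 26.1). ∠ZLE = 37.1° gives LE at -101° from the x-axis; with |LE| = 14.5, E = (-1.34, 11.9). ∠LEP = 142.9° gives EP at -64.3° from the x-axis; with |EP| = 24.6, P = (9.33, -10.3). ∠EPS = 65.5° gives PS at 50.2° from the x-axis; with |PS| = 15.6, S = (19.3, 1.71). ∠PSR = 47.0° gives SR at -177° from the x-axis; with |SR| = 17.0, R = (2.34, 0.762). Then |TR| = |R − T| = 2.46.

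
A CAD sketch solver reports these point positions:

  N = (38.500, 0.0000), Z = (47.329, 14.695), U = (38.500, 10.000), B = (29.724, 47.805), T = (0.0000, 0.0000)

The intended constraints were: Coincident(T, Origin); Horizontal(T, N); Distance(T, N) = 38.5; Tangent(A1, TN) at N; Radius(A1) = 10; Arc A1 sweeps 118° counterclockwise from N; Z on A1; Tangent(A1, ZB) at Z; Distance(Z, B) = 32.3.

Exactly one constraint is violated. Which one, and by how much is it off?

Distance(Z, B) = 32.3 — off by 5.20.

T = (0.00, 0.00) ✓; T.y = 0.00, N.y = 0.00 ✓; |TN| = 38.50 ✓; ∠(UN, NT) = 90.00° ✓; |UN| = 10.00 ✓; bearing(U→Z) − bearing(U→N) = 118.0° ✓; |UZ| = 10.00 ✓; ∠(UZ, ZB) = 90.00° ✓; |ZB| = 37.50 ✗.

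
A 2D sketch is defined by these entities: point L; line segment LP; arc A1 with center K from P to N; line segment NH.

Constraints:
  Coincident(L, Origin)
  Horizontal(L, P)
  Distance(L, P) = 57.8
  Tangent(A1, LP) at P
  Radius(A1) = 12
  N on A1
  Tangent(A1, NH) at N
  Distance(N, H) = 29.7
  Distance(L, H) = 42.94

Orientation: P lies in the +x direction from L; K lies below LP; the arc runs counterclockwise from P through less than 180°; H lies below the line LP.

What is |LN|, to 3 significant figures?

48.2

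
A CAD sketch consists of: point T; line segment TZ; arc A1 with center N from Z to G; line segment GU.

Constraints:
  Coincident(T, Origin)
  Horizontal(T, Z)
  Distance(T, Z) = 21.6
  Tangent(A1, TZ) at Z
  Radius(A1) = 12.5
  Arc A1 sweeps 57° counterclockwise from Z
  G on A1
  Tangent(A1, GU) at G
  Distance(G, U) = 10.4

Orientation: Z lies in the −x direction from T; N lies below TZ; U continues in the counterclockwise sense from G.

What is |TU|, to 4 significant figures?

40.41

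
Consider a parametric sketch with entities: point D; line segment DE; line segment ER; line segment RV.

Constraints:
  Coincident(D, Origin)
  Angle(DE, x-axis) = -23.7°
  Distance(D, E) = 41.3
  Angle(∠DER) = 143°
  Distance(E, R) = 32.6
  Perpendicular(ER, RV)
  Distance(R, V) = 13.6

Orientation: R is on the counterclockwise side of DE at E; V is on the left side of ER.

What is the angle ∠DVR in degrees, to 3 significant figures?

99.7°

∠DER = 143.0°, so ER runs at -23.7° + (180° − 143.0°) = 13.3° from the x-axis; with |ER| = 32.6, R = E + 32.6·(cos 13.3°, sin 13.3°) = (69.5, -9.10). The perpendicularity gives RV at right angles to ER; with |RV| = 13.6 on the left of ER, V = R + 13.6·(-0.230, 0.973) = (66.4, 4.13). Then cos ∠DVR = VD·VR / (|VD||VR|), giving 99.7°.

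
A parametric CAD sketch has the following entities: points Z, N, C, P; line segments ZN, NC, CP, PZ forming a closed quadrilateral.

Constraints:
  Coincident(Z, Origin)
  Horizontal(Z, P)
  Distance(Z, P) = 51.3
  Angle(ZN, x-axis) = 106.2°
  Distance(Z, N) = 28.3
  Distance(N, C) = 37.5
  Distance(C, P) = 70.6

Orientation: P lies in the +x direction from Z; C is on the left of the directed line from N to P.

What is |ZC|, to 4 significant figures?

60.07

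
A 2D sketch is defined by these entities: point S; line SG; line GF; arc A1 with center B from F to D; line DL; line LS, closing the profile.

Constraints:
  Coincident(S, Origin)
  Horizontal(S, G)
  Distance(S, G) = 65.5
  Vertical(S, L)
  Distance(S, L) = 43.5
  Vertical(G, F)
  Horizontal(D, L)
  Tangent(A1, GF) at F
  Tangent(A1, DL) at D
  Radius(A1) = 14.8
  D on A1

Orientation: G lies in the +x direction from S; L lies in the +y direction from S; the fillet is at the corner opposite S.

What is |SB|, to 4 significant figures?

58.26

S is at the origin; SG is horizontal with |SG| = 65.5 and G on the +x side, so G = (65.50, 0.000). S and L share the same x with |SL| = 43.5 and L on the +y side, so L = (0.000, 43.50). The virtual corner opposite S is at (65.50, 43.50). Tangency of A1 to GF means the radius BF is perpendicular to GF and tangency of A1 to DL means the radius BD is perpendicular to DL, with radius 14.8, so the center B sits 14.8 in from both sides at B = (50.70, 28.70). Then |SB| = |B − S| = 58.26.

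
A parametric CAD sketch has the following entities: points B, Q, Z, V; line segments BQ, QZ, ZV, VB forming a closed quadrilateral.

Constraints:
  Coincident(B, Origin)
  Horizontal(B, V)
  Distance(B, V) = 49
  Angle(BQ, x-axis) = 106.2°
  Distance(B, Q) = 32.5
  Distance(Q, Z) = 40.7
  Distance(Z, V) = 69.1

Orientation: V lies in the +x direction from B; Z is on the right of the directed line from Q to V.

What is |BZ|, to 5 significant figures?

21.229

B is at the origin; B and V share the same y with |BV| = 49.0 and V in +x, so V = (49.0, 0). BQ runs at 106.2° with |BQ| = 32.5, so Q = (-9.0672, 31.210). Z is determined by |QZ| = 40.7 and |ZV| = 69.1 together: it lies at the intersection of circle(Q, 40.7) and circle(V, 69.1). With |QV| = 65.923, the foot of the radical line on QV is 9.3102 from Q and the perpendicular offset is √(40.7² − 9.3102²) = 39.621. Taking the right-of-QV solution: Z = (-19.624, -8.0975).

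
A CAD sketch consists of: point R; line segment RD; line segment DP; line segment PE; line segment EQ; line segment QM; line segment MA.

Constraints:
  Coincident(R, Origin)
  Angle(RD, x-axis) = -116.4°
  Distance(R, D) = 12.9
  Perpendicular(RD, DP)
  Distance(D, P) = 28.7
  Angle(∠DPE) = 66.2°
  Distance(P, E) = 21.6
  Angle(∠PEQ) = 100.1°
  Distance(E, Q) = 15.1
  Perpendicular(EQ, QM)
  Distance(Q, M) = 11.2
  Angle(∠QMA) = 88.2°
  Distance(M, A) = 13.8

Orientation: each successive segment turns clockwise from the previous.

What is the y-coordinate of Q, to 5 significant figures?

5.3065

R is at the origin; RD runs at -116.4° with length 12.9, so D = (-5.7358, -11.555). The perpendicularity gives DP at right angles to RD, so DP runs at 153.60°; with |DP| = 28.7, P = (-31.443, 1.2063). ∠DPE = 66.2° gives PE at 39.800° from the x-axis; with |PE| = 21.6, E = (-14.848, 15.033). ∠PEQ = 100.1° gives EQ at -40.100° from the x-axis; with |EQ| = 15.1, Q = (-3.2975, 5.3065). So Q.y = 5.3065.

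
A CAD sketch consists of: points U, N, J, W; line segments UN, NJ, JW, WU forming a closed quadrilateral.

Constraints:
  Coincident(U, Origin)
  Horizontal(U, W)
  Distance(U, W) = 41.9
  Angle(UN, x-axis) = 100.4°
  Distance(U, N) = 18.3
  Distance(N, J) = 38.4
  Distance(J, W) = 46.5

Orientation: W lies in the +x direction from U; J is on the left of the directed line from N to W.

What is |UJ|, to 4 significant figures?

50.37

Checks: |NJ| = 38.40 ✓; |JW| = 46.50 ✓.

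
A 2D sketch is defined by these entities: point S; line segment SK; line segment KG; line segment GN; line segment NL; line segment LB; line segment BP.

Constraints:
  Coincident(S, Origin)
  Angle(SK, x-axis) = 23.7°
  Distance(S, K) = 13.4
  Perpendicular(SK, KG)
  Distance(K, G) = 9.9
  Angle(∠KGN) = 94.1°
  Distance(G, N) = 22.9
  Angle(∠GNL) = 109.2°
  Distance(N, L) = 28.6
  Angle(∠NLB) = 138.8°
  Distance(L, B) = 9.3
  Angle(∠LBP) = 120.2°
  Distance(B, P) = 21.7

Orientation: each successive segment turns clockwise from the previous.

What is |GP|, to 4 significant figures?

39.42

S is at the origin; SK runs at 23.7° with length 13.4, so K = (12.27, 5.386). The perpendicularity gives KG at right angles to SK, so KG runs at -66.30°; with |KG| = 9.9, G = (16.25, -3.679). ∠KGN = 94.1° gives GN at -152.2° from the x-axis; with |GN| = 22.9, N = (-4.008, -14.36). ∠GNL = 109.2° gives NL at 137.0° from the x-axis; with |NL| = 28.6, L = (-24.92, 5.146). ∠NLB = 138.8° gives LB at 95.80° from the x-axis; with |LB| = 9.3, B = (-25.86, 14.40). ∠LBP = 120.2° gives BP at 36.00° from the x-axis; with |BP| = 21.7, P = (-8.309, 27.15). Then |GP| = |P − G| = 39.42.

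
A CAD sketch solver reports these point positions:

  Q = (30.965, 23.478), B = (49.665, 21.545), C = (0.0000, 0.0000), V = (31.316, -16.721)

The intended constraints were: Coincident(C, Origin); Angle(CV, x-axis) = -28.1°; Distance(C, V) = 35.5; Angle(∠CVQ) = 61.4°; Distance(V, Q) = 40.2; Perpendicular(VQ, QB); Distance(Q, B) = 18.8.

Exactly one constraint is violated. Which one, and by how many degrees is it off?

Perpendicular(VQ, QB) — off by 6.40°.

C = (0.00, 0.00) ✓; CV at -28.10° ✓; |CV| = 35.50 ✓; ∠CVQ = 61.40° ✓; |VQ| = 40.20 ✓; ∠(VQ, QB) = 96.40° ✗; |QB| = 18.80 ✓.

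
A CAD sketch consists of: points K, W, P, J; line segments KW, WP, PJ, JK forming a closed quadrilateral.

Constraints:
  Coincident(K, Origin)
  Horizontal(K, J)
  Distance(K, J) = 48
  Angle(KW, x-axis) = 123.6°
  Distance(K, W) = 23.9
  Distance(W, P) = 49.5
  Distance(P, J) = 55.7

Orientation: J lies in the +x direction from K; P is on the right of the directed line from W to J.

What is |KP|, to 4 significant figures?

27.86

Checks: |WP| = 49.50 ✓; |PJ| = 55.70 ✓.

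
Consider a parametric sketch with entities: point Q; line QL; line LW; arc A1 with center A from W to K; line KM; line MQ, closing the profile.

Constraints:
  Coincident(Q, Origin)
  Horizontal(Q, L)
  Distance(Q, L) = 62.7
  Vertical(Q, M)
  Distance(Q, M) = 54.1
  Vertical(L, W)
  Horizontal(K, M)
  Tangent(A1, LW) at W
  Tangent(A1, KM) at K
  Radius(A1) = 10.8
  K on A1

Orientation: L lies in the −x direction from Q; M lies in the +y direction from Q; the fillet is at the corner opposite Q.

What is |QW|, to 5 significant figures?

76.198

Q is at the origin; QL is horizontal with |QL| = 62.7 and L on the −x side, so L = (-62.700, 0.0000). Q and M share the same x with |QM| = 54.1 and M on the +y side, so M = (0.0000, 54.100). The virtual corner opposite Q is at (-62.700, 54.100). A1 meets LW tangentially, so AW is at right angles to LW and A1 meets KM tangentially, so AK is at right angles to KM, with radius 10.8, so the center A sits 10.8 in from both sides at A = (-51.900, 43.300). That places the tangent points at W = (-62.700, 43.300) on LW and K = (-51.900, 54.100) on KM. Then |QW| = |W − Q| = 76.198.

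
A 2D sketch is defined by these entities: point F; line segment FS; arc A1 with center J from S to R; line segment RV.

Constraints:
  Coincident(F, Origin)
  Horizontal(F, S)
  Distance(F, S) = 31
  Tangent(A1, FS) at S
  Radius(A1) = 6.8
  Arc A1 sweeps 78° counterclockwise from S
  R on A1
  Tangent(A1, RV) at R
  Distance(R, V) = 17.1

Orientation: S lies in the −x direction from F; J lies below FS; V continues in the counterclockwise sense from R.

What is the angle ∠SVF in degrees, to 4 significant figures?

37.00°

On A1, S sits at bearing 90° from J; a 78° counterclockwise sweep puts R at bearing 168°, so R = J + 6.8·(cos 168°, sin 168°) = (-37.65, -5.386). A1 meets RV tangentially, so JR is at right angles to RV, so RV runs along (−sin 168°, cos 168°); with |RV| = 17.1, V = (-41.21, -22.11). Then cos ∠SVF = VS·VF / (|VS||VF|), giving 37.00°.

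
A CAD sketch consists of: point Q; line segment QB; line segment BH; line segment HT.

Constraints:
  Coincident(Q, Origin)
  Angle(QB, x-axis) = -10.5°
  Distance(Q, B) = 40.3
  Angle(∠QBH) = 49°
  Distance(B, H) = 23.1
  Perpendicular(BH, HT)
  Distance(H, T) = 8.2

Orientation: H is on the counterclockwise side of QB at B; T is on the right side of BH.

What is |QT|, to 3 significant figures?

38.8

Q is at the origin; QB runs at -10.5° with length 40.3, so B = 40.3·(cos -10.5°, sin -10.5°) = (39.6, -7.34). ∠QBH = 49.0°, so BH runs at -10.5° + (180° − 49.0°) = 120° from the x-axis; with |BH| = 23.1, H = B + 23.1·(cos 120°, sin 120°) = (27.9, 12.6). BH ⟂ HT; with |HT| = 8.2 on the right of BH, T = H + 8.2·(0.862, 0.508) = (35.0, 16.7). Then |QT| = |T − Q| = 38.8.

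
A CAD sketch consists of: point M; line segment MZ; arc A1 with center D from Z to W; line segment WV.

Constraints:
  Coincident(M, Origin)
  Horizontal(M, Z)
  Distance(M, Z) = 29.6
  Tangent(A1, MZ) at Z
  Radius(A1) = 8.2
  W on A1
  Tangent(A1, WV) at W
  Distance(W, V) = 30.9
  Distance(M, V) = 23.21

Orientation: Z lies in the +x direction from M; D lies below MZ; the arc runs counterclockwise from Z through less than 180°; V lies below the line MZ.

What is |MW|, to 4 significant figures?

24.13

M is at the origin; M and Z share the same y with |MZ| = 29.6 and Z on the +x side, so Z = (29.60, 0.000). A1 meets MZ tangentially, so DZ is at right angles to MZ, so D = Z + (0, -8.2) = (29.60, -8.200). Since DW ⟂ WV (tangency), |DV| = √(8.2² + 30.9²) = 31.97 regardless of where W sits on A1. So V lies on both circle(M, 23.21) and circle(D, 31.97); the below-MZ intersection is V = (1.352, -23.17). W is the foot of the tangent from V: W = (24.03, -2.182).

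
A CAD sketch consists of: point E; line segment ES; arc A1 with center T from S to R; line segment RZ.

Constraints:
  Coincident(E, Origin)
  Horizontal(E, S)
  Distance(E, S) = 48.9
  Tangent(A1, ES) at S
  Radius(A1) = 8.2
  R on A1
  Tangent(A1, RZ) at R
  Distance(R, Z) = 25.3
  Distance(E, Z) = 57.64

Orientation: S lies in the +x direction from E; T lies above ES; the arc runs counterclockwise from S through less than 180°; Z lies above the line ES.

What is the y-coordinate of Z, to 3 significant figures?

34.6

E is at the origin; E and S share the same y with |ES| = 48.9 and S on the +x side, so S = (48.9, 0.00). A1 meets ES tangentially, so TS is at right angles to ES, so T = S + (0, 8.2) = (48.9, 8.20). Since TR ⟂ RZ (tangency), |TZ| = √(8.2² + 25.3²) = 26.6 regardless of where R sits on A1. So Z lies on both circle(E, 57.64) and circle(T, 26.6); the above-ES intersection is Z = (46.1, 34.6). R is the foot of the tangent from Z: R = (56.4, 11.5).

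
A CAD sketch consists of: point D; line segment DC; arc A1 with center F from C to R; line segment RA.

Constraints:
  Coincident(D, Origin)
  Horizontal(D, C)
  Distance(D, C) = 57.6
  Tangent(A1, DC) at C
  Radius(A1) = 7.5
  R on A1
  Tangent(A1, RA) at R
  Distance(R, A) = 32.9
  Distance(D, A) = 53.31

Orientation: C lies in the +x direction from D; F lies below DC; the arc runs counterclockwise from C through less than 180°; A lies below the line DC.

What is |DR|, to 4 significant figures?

50.79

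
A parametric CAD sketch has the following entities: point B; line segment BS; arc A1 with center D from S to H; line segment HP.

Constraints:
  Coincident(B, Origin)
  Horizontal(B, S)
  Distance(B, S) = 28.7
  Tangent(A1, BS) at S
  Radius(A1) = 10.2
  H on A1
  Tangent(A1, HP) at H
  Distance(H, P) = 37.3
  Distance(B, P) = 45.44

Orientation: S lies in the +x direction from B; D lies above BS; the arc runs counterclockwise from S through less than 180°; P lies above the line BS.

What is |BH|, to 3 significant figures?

40.0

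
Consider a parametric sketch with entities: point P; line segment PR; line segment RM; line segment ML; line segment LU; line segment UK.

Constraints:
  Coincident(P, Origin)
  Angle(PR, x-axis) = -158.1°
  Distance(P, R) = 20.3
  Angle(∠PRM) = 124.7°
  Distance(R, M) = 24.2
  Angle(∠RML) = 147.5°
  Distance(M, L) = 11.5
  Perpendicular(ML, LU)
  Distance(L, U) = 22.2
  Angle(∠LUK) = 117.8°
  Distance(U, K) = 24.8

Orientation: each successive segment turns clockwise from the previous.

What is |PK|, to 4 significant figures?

10.76

ML ⟂ LU, so LU runs at 24.10°; with |LU| = 22.2, U = (-23.47, 25.31). ∠LUK = 117.8° gives UK at -38.10° from the x-axis; with |UK| = 24.8, K = (-3.953, 10.01). Then |PK| = |K − P| = 10.76.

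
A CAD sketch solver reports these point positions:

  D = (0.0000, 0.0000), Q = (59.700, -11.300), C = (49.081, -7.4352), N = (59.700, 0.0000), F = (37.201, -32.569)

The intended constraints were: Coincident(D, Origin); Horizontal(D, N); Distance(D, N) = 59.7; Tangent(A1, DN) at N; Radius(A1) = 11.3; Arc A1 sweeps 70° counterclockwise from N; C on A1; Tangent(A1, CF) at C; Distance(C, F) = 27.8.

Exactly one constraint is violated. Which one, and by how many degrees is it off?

Tangent(A1, CF) at C — off by 5.30°.

D = (0.00, 0.00) ✓; D.y = 0.00, N.y = 0.00 ✓; |DN| = 59.70 ✓; ∠(QN, ND) = 90.00° ✓; |QN| = 11.30 ✓; bearing(Q→C) − bearing(Q→N) = 70.00° ✓; |QC| = 11.30 ✓; ∠(QC, CF) = 95.30° ✗; |CF| = 27.80 ✓.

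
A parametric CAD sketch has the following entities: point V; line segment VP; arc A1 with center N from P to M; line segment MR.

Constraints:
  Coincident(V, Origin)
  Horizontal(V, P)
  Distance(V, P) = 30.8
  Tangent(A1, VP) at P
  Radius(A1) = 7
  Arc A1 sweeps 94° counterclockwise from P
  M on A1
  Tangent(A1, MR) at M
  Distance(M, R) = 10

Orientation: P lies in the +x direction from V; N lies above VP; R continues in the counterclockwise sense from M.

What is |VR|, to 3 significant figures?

41.0

V is at the origin; V and P share the same y with |VP| = 30.8 and P on the +x side, so P = (30.8, 0.00). Tangency of A1 to VP means the radius NP is perpendicular to VP, so N = P + (0, 7) = (30.8, 7.00). On A1, P sits at bearing -90° from N; a 94° counterclockwise sweep puts M at bearing 4°, so M = N + 7.0·(cos 4°, sin 4°) = (37.8, 7.49). Tangency of A1 to MR means the radius NM is perpendicular to MR, so MR runs along (−sin 4°, cos 4°); with |MR| = 10.0, R = (37.1, 17.5). Then |VR| = |R − V| = 41.0.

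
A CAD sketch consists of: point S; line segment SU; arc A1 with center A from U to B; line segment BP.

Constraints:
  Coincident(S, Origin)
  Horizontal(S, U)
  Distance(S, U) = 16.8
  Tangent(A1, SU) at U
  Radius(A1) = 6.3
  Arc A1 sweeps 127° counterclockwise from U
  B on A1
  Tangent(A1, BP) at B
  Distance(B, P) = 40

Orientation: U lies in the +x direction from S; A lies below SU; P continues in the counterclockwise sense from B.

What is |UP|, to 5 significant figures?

46.148

S is at the origin; S and U share the same y with |SU| = 16.8 and U on the +x side, so U = (16.800, 0.0000). The tangent condition forces AU to be normal to SU, so A = U + (0, -6.3) = (16.800, -6.3000). On A1, U sits at bearing 90° from A; a 127° counterclockwise sweep puts B at bearing 217°, so B = A + 6.3·(cos 217°, sin 217°) = (11.769, -10.091). Tangency of A1 to BP means the radius AB is perpendicular to BP, so BP runs along (−sin 217°, cos 217°); with |BP| = 40.0, P = (35.841, -42.037). Then |UP| = |P − U| = 46.148.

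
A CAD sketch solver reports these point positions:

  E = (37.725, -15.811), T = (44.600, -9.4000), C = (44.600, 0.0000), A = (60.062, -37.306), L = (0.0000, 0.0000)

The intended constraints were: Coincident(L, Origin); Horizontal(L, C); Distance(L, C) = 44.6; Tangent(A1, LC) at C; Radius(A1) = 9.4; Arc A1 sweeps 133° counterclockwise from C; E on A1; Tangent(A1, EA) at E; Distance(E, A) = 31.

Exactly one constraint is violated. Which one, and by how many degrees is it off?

Tangent(A1, EA) at E — off by 3.10°.

L = (0.00, 0.00) ✓; L.y = 0.00, C.y = 0.00 ✓; |LC| = 44.60 ✓; ∠(TC, CL) = 90.00° ✓; |TC| = 9.400 ✓; bearing(T→E) − bearing(T→C) = 133.0° ✓; |TE| = 9.400 ✓; ∠(TE, EA) = 86.90° ✗; |EA| = 31.00 ✓.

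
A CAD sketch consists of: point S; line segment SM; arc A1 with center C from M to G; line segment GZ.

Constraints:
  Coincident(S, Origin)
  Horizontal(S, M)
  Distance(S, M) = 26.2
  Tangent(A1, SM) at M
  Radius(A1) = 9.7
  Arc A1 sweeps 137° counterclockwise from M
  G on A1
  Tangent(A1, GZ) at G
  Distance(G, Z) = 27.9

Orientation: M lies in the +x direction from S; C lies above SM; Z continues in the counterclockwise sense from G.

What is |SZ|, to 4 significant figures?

37.91

On A1, M sits at bearing -90° from C; a 137° counterclockwise sweep puts G at bearing 47°, so G = C + 9.7·(cos 47°, sin 47°) = (32.82, 16.79). A1 meets GZ tangentially, so CG is at right angles to GZ, so GZ runs along (−sin 47°, cos 47°); with |GZ| = 27.9, Z = (12.41, 35.82). Then |SZ| = |Z − S| = 37.91.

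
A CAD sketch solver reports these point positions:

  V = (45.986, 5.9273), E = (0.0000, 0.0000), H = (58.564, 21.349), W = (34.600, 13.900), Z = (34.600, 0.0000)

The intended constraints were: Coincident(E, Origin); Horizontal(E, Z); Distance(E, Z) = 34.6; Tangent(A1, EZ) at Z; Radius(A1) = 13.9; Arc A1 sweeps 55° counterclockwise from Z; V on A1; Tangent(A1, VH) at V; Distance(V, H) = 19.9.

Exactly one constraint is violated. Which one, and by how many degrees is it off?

Tangent(A1, VH) at V — off by 4.20°.

E = (0.00, 0.00) ✓; E.y = 0.00, Z.y = 0.00 ✓; |EZ| = 34.60 ✓; ∠(WZ, ZE) = 90.00° ✓; |WZ| = 13.90 ✓; bearing(W→V) − bearing(W→Z) = 55.00° ✓; |WV| = 13.90 ✓; ∠(WV, VH) = 94.20° ✗; |VH| = 19.90 ✓.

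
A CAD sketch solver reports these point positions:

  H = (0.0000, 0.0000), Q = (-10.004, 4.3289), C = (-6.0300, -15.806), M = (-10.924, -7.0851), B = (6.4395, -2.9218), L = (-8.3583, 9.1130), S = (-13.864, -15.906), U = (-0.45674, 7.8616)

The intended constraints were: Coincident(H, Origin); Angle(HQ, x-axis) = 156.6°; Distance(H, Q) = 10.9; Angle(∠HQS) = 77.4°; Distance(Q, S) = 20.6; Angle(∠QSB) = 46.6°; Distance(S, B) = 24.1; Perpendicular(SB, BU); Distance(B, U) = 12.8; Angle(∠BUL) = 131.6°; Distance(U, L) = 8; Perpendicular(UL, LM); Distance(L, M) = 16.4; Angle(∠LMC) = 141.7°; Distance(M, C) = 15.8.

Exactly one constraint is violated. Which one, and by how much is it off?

Distance(M, C) = 15.8 — off by 5.80.

H = (0.00, 0.00) ✓; HQ at 156.6° ✓; |HQ| = 10.90 ✓; ∠HQS = 77.40° ✓; |QS| = 20.60 ✓; ∠QSB = 46.60° ✓; |SB| = 24.10 ✓; ∠(SB, BU) = 90.00° ✓; |BU| = 12.80 ✓; ∠BUL = 131.6° ✓; |UL| = 8.000 ✓; ∠(UL, LM) = 90.00° ✓; |LM| = 16.40 ✓; ∠LMC = 141.7° ✓; |MC| = 10.00 ✗.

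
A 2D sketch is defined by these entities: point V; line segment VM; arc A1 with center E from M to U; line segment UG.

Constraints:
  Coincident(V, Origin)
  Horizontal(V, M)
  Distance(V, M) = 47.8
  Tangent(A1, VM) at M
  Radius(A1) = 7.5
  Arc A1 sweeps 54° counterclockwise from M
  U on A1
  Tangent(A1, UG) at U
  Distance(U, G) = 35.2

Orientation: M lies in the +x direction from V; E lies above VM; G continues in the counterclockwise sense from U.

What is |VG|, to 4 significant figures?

80.97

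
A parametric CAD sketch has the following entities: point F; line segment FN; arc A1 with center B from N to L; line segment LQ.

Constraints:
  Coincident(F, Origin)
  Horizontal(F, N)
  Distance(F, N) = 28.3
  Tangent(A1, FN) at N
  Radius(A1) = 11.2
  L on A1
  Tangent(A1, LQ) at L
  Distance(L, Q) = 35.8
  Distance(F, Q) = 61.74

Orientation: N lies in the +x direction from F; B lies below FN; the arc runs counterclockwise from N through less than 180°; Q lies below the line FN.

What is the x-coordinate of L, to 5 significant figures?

19.254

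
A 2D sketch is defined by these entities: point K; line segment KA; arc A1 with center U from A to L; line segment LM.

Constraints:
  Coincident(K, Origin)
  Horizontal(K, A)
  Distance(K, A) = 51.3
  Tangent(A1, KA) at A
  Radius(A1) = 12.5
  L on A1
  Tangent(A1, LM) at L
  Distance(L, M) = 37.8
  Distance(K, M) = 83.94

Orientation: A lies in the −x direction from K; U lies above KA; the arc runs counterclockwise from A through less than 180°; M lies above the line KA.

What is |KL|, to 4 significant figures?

47.33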